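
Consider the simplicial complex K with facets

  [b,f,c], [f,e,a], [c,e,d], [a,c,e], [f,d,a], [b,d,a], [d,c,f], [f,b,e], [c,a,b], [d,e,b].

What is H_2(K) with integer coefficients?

Take the total order a < b < c < d < e < f on the vertex set. Then K (dimension 2) consists of the simplices:

  0-simplices (6): a, b, c, d, e, f
  1-simplices (15): ab, ac, ad, ae, af, bc, bd, be, bf, cd, ce, cf, de, df, ef
  2-simplices (10): abc, abd, ace, adf, aef, bcf, bde, bef, cde, cdf

so the chain groups are C_0 ≅ Z^6, C_1 ≅ Z^15, C_2 ≅ Z^10.

Boundary ∂_1: C_1 → C_0 maps an edge to its endpoints' difference, ∂[p,q] = q − p. For instance
  ∂df = f − d.
The resulting 6×15 matrix has rank 5, and its Smith normal form has invariant factors (1,1,1,1,1).

Boundary ∂_2: C_2 → C_1 sends each 2-simplex [p,q,r] to [q,r] − [p,r] + [p,q]. For instance
  ∂abc = bc − ac + ab,
  ∂bcf = cf − bf + bc.
The resulting 15×10 matrix has rank 10, and its Smith normal form has invariant factors (1,1,1,1,1,1,1,1,1,2).

From H_k ≅ ker(∂_k) / im(∂_{k+1}) we obtain:

  H_2: rank ker ∂_2 − rank ∂_3 = (10 − 10) − 0 = 0, and there is no ∂_3, so H_2 = 0.

H_2 ≅ 0.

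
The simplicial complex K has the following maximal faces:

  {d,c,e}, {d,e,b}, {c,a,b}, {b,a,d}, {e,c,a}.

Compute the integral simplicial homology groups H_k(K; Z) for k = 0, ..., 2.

Fix the vertex order a < b < c < d < e and write every simplex with vertices in increasing order. Then dim K = 2 and the simplices of K are:

  0-simplices (5): a, b, c, d, e
  1-simplices (10): ab, ac, ad, ae, bc, bd, be, cd, ce, de
  2-simplices (5): abc, abd, ace, bde, cde

Hence C_0 ≅ Z^5, C_1 ≅ Z^10, C_2 ≅ Z^5.

The boundary map ∂_1: C_1 → C_0 is given by ∂[p,q] = [q] − [p].
The resulting 5×10 matrix has rank 4, and its Smith normal form has invariant factors (1,1,1,1).

Boundary ∂_2: C_2 → C_1 acts by ∂[p,q,r] = [q,r] − [p,r] + [p,q]. For instance
  ∂ace = ce − ae + ac,
  ∂bde = de − be + bd.
The 10×5 boundary matrix has rank 5 and Smith normal form diag(1,1,1,1,1).

From H_k ≅ ker(∂_k) / im(∂_{k+1}) we obtain:

  H_0: rank C_0 − rank ∂_1 = 5 − 4 = 1, and the invariant factors of ∂_1 are all 1, so H_0 ≅ Z.
  H_1: rank ker ∂_1 − rank ∂_2 = (10 − 4) − 5 = 1, and the invariant factors of ∂_2 are all 1, so H_1 ≅ Z.
  H_2: rank ker ∂_2 − rank ∂_3 = (5 − 5) − 0 = 0, and there is no ∂_3, so H_2 ≅ 0.

(K is a triangulation of the Möbius band.)

H_0 = Z,  H_1 = Z,  H_2 = 0.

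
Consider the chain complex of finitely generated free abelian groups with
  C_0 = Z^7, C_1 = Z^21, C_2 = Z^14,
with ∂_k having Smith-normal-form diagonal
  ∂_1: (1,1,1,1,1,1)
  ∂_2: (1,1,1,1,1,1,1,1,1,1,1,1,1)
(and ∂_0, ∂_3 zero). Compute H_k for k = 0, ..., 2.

H_0: b_0 = 7 − 0 − 6 = 1; torsion from ∂_1 factors > 1: none. So H_0 ≅ Z.
H_1: b_1 = 21 − 6 − 13 = 2; torsion from ∂_2 factors > 1: none. So H_1 ≅ Z^2.
H_2: b_2 = 14 − 13 − 0 = 1; torsion from ∂_3 factors > 1: none. So H_2 ≅ Z.

H_0 ≅ Z,  H_1 ≅ Z^2,  H_2 ≅ Z.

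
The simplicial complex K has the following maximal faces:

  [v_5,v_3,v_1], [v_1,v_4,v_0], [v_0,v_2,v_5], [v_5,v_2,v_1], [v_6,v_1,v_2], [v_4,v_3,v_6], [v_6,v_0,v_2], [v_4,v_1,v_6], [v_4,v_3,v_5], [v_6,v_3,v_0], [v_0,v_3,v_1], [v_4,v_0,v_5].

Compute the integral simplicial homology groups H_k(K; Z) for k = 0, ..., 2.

We work with the vertex ordering v_0 < v_1 < v_2 < v_3 < v_4 < v_5 < v_6. The simplices of K, each written with vertices in increasing order, are:

  0-simplices (7): [v_0], [v_1], [v_2], [v_3], [v_4], [v_5], [v_6]
  1-simplices (18): (18 of them)
  2-simplices (12): (12 of them)

giving chain groups C_0 ≅ Z^7, C_1 ≅ Z^18, C_2 ≅ Z^12.

The boundary map ∂_1: C_1 → C_0 maps an edge to its endpoints' difference, ∂[p,q] = q − p.
As a 7×18 matrix over Z this has rank 6, with invariant factors (1,1,1,1,1,1).

∂_2: C_2 → C_1 acts by ∂[p,q,r] = [q,r] − [p,r] + [p,q]. For instance
  ∂[v_0,v_2,v_5] = [v_2,v_5] − [v_0,v_5] + [v_0,v_2],
  ∂[v_0,v_3,v_6] = [v_3,v_6] − [v_0,v_6] + [v_0,v_3].
The 18×12 boundary matrix has rank 12 and Smith normal form diag(1,1,1,1,1,1,1,1,1,1,1,2).

Computing H_k = (kernel of ∂_k) / (image of ∂_{k+1}):

  H_0: rank C_0 − rank ∂_1 = 7 − 6 = 1, and the invariant factors of ∂_1 are all 1, so H_0 = Z.
  H_1: rank ker ∂_1 − rank ∂_2 = (18 − 6) − 12 = 0, and ∂_2 has invariant factor 2 > 1, so H_1 = Z/2.
  H_2: rank ker ∂_2 − rank ∂_3 = (12 − 12) − 0 = 0, and there is no ∂_3, so H_2 = 0.

As a check, the Euler characteristic is 7 − 18 + 12 = 1, which agrees with 1 − 0 + 0 = 1.

H_0 ≅ Z,  H_1 ≅ Z/2,  H_2 = 0.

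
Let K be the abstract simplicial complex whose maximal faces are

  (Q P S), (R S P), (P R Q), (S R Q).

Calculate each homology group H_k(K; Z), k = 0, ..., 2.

Fix the vertex order P < Q < R < S and write every simplex with vertices in increasing order. Then dim K = 2 and the simplices of K are:

  0-simplices (4): P, Q, R, S
  1-simplices (6): PQ, PR, PS, QR, QS, RS
  2-simplices (4): PQR, PQS, PRS, QRS

Hence C_0 ≅ Z^4, C_1 ≅ Z^6, C_2 ≅ Z^4.

∂_1: C_1 → C_0 sends each edge [p,q] (with p < q) to q − p. For instance
  ∂PR = R − P.
The resulting 4×6 matrix has rank 3, and its Smith normal form has invariant factors (1,1,1).

The boundary map ∂_2: C_2 → C_1 maps a triangle to the signed sum of its edges. For instance
  ∂PQR = QR − PR + PQ,
  ∂PQS = QS − PS + PQ.
The resulting 6×4 matrix has rank 3, and its Smith normal form has invariant factors (1,1,1).

Computing H_k = (kernel of ∂_k) / (image of ∂_{k+1}):

  H_0: rank C_0 − rank ∂_1 = 4 − 3 = 1, and the invariant factors of ∂_1 are all 1, so H_0 ≅ Z.
  H_1: rank ker ∂_1 − rank ∂_2 = (6 − 3) − 3 = 0, and the invariant factors of ∂_2 are all 1, so H_1 ≅ 0.
  H_2: rank ker ∂_2 − rank ∂_3 = (4 − 3) − 0 = 1, and there is no ∂_3, so H_2 ≅ Z.

As a check, the Euler characteristic is 4 − 6 + 4 = 2, which agrees with 1 − 0 + 1 = 2.
(K is a triangulation of the 2-sphere S^2.)

H_0 ≅ Z,  H_1 = 0,  H_2 ≅ Z.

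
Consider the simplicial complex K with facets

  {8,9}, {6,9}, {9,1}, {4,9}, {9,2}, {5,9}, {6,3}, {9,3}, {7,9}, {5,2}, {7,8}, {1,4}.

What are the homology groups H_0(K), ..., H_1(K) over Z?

H_0 = Z,  H_1 = Z^4.

Take the total order 1 < 2 < 3 < 4 < 5 < 6 < 7 < 8 < 9 on the vertex set. Then K (dimension 1) consists of the simplices:

  0-simplices (9): [1], [2], [3], [4], [5], [6], [7], [8], [9]
  1-simplices (12): [1,4], [1,9], [2,5], [2,9], [3,6], [3,9], [4,9], [5,9], [6,9], [7,8], [7,9], [8,9]

so the chain groups are C_0 ≅ Z^9, C_1 ≅ Z^12.

∂_1: C_1 → C_0 is given by ∂[p,q] = [q] − [p]. For instance
  ∂[7,8] = [8] − [7].
The resulting 9×12 matrix has rank 8, and its Smith normal form has invariant factors (1,1,1,1,1,1,1,1).

From H_k ≅ ker(∂_k) / im(∂_{k+1}) we obtain:

  H_0: rank C_0 − rank ∂_1 = 9 − 8 = 1, and the invariant factors of ∂_1 are all 1, so H_0 ≅ Z.
  H_1: rank ker ∂_1 − rank ∂_2 = (12 − 8) − 0 = 4, and there is no ∂_2, so H_1 ≅ Z^4.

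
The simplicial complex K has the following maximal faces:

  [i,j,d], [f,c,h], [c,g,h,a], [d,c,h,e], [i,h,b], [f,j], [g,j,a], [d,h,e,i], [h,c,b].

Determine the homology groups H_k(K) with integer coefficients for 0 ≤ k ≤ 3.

K has 10 vertices, 24 edges, 16 triangles, 3 3-simplices.
rank ∂_0 = 0, rank ∂_1 = 9 ⇒ b_0 = 10 − 0 − 9 = 1; all invariant factors of ∂_1 are 1 so no torsion. So H_0 ≅ Z.
rank ∂_1 = 9, rank ∂_2 = 13 ⇒ b_1 = 24 − 9 − 13 = 2; all invariant factors of ∂_2 are 1 so no torsion. So H_1 ≅ Z^2.
rank ∂_2 = 13, rank ∂_3 = 3 ⇒ b_2 = 16 − 13 − 3 = 0; all invariant factors of ∂_3 are 1 so no torsion. So H_2 ≅ 0.
rank ∂_3 = 3, rank ∂_4 = 0 ⇒ b_3 = 3 − 3 − 0 = 0. So H_3 ≅ 0.

H_0 ≅ Z,  H_1 ≅ Z^2,  H_2 = 0,  H_3 = 0.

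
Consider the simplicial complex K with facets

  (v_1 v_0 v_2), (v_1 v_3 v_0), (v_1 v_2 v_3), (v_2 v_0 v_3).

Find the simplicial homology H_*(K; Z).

We work with the vertex ordering v_0 < v_1 < v_2 < v_3. The simplices of K, each written with vertices in increasing order, are:

  0-simplices (4): [v_0], [v_1], [v_2], [v_3]
  1-simplices (6): [v_0,v_1], [v_0,v_2], [v_0,v_3], [v_1,v_2], [v_1,v_3], [v_2,v_3]
  2-simplices (4): [v_0,v_1,v_2], [v_0,v_1,v_3], [v_0,v_2,v_3], [v_1,v_2,v_3]

so the chain groups are C_0 ≅ Z^4, C_1 ≅ Z^6, C_2 ≅ Z^4.

∂_1: C_1 → C_0 sends each edge [p,q] (with p < q) to q − p. For instance
  ∂[v_1,v_2] = [v_2] − [v_1].
This gives a 4×6 integer matrix of rank 3; reducing to Smith normal form yields diagonal entries (1,1,1).

Boundary ∂_2: C_2 → C_1 sends each 2-simplex [p,q,r] to [q,r] − [p,r] + [p,q]. For instance
  ∂[v_0,v_1,v_3] = [v_1,v_3] − [v_0,v_3] + [v_0,v_1],
  ∂[v_0,v_2,v_3] = [v_2,v_3] − [v_0,v_3] + [v_0,v_2].
The 6×4 boundary matrix has rank 3 and Smith normal form diag(1,1,1).

Now H_k = ker ∂_k / im ∂_{k+1}, so:

  H_0: rank C_0 − rank ∂_1 = 4 − 3 = 1, and the invariant factors of ∂_1 are all 1, so H_0 = Z.
  H_1: rank ker ∂_1 − rank ∂_2 = (6 − 3) − 3 = 0, and the invariant factors of ∂_2 are all 1, so H_1 = 0.
  H_2: rank ker ∂_2 − rank ∂_3 = (4 − 3) − 0 = 1, and there is no ∂_3, so H_2 = Z.

As a check, the Euler characteristic is 4 − 6 + 4 = 2, which agrees with 1 − 0 + 1 = 2.

H_0 = Z,  H_1 = 0,  H_2 = Z.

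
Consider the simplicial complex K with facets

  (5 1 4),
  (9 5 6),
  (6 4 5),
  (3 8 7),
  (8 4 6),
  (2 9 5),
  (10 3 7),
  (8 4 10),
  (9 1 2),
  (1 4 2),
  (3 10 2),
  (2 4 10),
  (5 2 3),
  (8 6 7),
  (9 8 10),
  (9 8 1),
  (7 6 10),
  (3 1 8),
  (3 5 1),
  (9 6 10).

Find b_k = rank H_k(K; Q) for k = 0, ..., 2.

b_0 = 1, b_1 = 1, b_2 = 0.

Take the total order 1 < 2 < 3 < 4 < 5 < 6 < 7 < 8 < 9 < 10 on the vertex set. Then K (dimension 2) consists of the simplices:

  0-simplices (10): [1], [2], [3], [4], [5], [6], [7], [8], [9], [10]
  1-simplices (30): (30 of them)
  2-simplices (20): (20 of them)

Hence C_0 ≅ Z^10, C_1 ≅ Z^30, C_2 ≅ Z^20.

Boundary ∂_1: C_1 → C_0 is given by ∂[p,q] = [q] − [p].
As a 10×30 matrix over Z this has rank 9, with invariant factors (1,1,1,1,1,1,1,1,1).

The boundary map ∂_2: C_2 → C_1 sends each 2-simplex [p,q,r] to [q,r] − [p,r] + [p,q]. For instance
  ∂[4,5,6] = [5,6] − [4,6] + [4,5],
  ∂[5,6,9] = [6,9] − [5,9] + [5,6].
This gives a 30×20 integer matrix of rank 20; reducing to Smith normal form yields diagonal entries (1,1,1,1,1,1,1,1,1,1,1,1,1,1,1,1,1,1,1,2).

From H_k ≅ ker(∂_k) / im(∂_{k+1}) we obtain:

  H_0: rank C_0 − rank ∂_1 = 10 − 9 = 1, and the invariant factors of ∂_1 are all 1, so H_0 ≅ Z.
  H_1: rank ker ∂_1 − rank ∂_2 = (30 − 9) − 20 = 1, and ∂_2 has invariant factor 2 > 1, so H_1 ≅ Z ⊕ Z_2.
  H_2: rank ker ∂_2 − rank ∂_3 = (20 − 20) − 0 = 0, and there is no ∂_3, so H_2 ≅ 0.

As a check, the Euler characteristic is 10 − 30 + 20 = 0, which agrees with 1 − 1 + 0 = 0.

Hence the Betti numbers are b_0 = 1, b_1 = 1, b_2 = 0.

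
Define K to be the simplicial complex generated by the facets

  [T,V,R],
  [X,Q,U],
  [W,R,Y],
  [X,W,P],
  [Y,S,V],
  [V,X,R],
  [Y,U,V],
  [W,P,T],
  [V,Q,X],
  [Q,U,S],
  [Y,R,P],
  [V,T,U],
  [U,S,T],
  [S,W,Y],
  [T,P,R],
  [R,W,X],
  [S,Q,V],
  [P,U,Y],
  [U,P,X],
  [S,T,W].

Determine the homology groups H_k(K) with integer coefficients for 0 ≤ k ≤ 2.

K has 10 vertices, 30 edges, 20 triangles.
rank ∂_0 = 0, rank ∂_1 = 9 ⇒ b_0 = 10 − 0 − 9 = 1; all invariant factors of ∂_1 are 1 so no torsion. So H_0 = Z.
rank ∂_1 = 9, rank ∂_2 = 20 ⇒ b_1 = 30 − 9 − 20 = 1; ∂_2 has invariant factor(s) [2] giving torsion. So H_1 = Z × Z/2.
rank ∂_2 = 20, rank ∂_3 = 0 ⇒ b_2 = 20 − 20 − 0 = 0. So H_2 = 0.

H_0 = Z,  H_1 = Z × Z/2,  H_2 = 0.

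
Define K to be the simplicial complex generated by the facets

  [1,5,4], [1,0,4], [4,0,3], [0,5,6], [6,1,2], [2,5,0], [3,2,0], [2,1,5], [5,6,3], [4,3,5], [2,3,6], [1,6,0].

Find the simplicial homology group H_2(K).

H_2 = 0.

Order the vertices as 0 < 1 < 2 < 3 < 4 < 5 < 6. Listing each simplex with vertices in this order, K has dimension 2 with simplices:

  0-simplices (7): [0], [1], [2], [3], [4], [5], [6]
  1-simplices (18): [0,1], [0,2], [0,3], [0,4], [0,5], [0,6], [1,2], [1,4], [1,5], [1,6], [2,3], [2,5], [2,6], [3,4], [3,5], [3,6], [4,5], [5,6]
  2-simplices (12): [0,1,4], [0,1,6], [0,2,3], [0,2,5], [0,3,4], [0,5,6], [1,2,5], [1,2,6], [1,4,5], [2,3,6], [3,4,5], [3,5,6]

so the chain groups are C_0 ≅ Z^7, C_1 ≅ Z^18, C_2 ≅ Z^12.

∂_1: C_1 → C_0 sends each edge [p,q] (with p < q) to q − p.
The 7×18 boundary matrix has rank 6 and Smith normal form diag(1,1,1,1,1,1).

Boundary ∂_2: C_2 → C_1 maps a triangle to the signed sum of its edges. For instance
  ∂[0,5,6] = [5,6] − [0,6] + [0,5],
  ∂[0,3,4] = [3,4] − [0,4] + [0,3].
The 18×12 boundary matrix has rank 12 and Smith normal form diag(1,1,1,1,1,1,1,1,1,1,1,2).

Now H_k = ker ∂_k / im ∂_{k+1}, so:

  H_2: rank ker ∂_2 − rank ∂_3 = (12 − 12) − 0 = 0, and there is no ∂_3, so H_2 ≅ 0.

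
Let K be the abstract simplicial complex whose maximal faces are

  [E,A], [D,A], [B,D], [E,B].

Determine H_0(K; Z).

Order the vertices as A < B < D < E. Listing each simplex with vertices in this order, K has dimension 1 with simplices:

  0-simplices (4): A, B, D, E
  1-simplices (4): AD, AE, BD, BE

so the chain groups are C_0 ≅ Z^4, C_1 ≅ Z^4.

The boundary map ∂_1: C_1 → C_0 sends each edge [p,q] (with p < q) to q − p. For instance
  ∂AD = D − A.
The resulting 4×4 matrix has rank 3, and its Smith normal form has invariant factors (1,1,1).

Computing H_k = (kernel of ∂_k) / (image of ∂_{k+1}):

  H_0: rank C_0 − rank ∂_1 = 4 − 3 = 1, and the invariant factors of ∂_1 are all 1, so H_0 = Z.

H_0 = Z.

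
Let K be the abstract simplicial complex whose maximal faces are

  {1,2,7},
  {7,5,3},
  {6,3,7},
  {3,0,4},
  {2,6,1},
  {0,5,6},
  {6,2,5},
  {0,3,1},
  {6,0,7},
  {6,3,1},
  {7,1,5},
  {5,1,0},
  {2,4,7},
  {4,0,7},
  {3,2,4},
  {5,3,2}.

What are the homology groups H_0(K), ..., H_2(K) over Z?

K has 8 vertices, 24 edges, 16 triangles.
rank ∂_0 = 0, rank ∂_1 = 7 ⇒ b_0 = 8 − 0 − 7 = 1; all invariant factors of ∂_1 are 1 so no torsion. So H_0 ≅ Z.
rank ∂_1 = 7, rank ∂_2 = 15 ⇒ b_1 = 24 − 7 − 15 = 2; all invariant factors of ∂_2 are 1 so no torsion. So H_1 ≅ Z^2.
rank ∂_2 = 15, rank ∂_3 = 0 ⇒ b_2 = 16 − 15 − 0 = 1. So H_2 ≅ Z.

H_0 ≅ Z,  H_1 ≅ Z^2,  H_2 ≅ Z.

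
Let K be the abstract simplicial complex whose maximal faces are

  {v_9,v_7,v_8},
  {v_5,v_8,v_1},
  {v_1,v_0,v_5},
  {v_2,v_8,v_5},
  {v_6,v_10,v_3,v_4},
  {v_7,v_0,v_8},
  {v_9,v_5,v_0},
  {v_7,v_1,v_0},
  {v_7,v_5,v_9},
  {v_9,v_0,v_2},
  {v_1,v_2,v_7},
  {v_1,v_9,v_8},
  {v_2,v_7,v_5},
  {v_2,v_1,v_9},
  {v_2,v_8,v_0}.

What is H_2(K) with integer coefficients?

Take the total order v_0 < v_1 < v_2 < v_3 < v_4 < v_5 < v_6 < v_7 < v_8 < v_9 < v_10 on the vertex set. Then K (dimension 3) consists of the simplices:

  0-simplices (11): [v_0], [v_1], [v_2], [v_3], [v_4], [v_5], [v_6], [v_7], [v_8], [v_9], [v_10]
  1-simplices (27): (27 of them)
  2-simplices (18): (18 of them)
  3-simplices (1): [v_3,v_4,v_6,v_10]

giving chain groups C_0 ≅ Z^11, C_1 ≅ Z^27, C_2 ≅ Z^18, C_3 ≅ Z^1.

The boundary map ∂_1: C_1 → C_0 sends each edge [p,q] (with p < q) to q − p.
As a 11×27 matrix over Z this has rank 9, with invariant factors (1,1,1,1,1,1,1,1,1).

∂_2: C_2 → C_1 maps a triangle to the signed sum of its edges. For instance
  ∂[v_2,v_5,v_8] = [v_5,v_8] − [v_2,v_8] + [v_2,v_5],
  ∂[v_3,v_4,v_6] = [v_4,v_6] − [v_3,v_6] + [v_3,v_4].
This gives a 27×18 integer matrix of rank 16; reducing to Smith normal form yields diagonal entries (1,1,1,1,1,1,1,1,1,1,1,1,1,1,1,1).

Boundary ∂_3: C_3 → C_2 sends each 3-simplex σ to the alternating sum Σ_i (−1)^i (σ with its i-th vertex removed). For instance
  ∂[v_3,v_4,v_6,v_10] = [v_4,v_6,v_10] − [v_3,v_6,v_10] + [v_3,v_4,v_10] − [v_3,v_4,v_6].
This gives a 18×1 integer matrix of rank 1; reducing to Smith normal form yields diagonal entries (1).

Reading off H_k = ker ∂_k / im ∂_{k+1}:

  H_2: rank ker ∂_2 − rank ∂_3 = (18 − 16) − 1 = 1, and the invariant factors of ∂_3 are all 1, so H_2 = Z.

(K is a triangulation of the disjoint union of the torus T^2 and the 3-simplex.)

H_2 = Z.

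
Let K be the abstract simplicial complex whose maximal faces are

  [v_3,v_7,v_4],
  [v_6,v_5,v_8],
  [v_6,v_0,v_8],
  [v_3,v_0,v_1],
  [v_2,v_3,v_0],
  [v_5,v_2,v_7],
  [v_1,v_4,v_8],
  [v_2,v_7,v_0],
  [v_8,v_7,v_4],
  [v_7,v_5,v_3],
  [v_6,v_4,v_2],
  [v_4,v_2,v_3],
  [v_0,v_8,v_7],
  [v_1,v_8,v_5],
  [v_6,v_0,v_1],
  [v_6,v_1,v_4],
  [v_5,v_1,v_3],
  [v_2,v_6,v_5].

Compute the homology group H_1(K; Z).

Order the vertices as v_0 < v_1 < v_2 < v_3 < v_4 < v_5 < v_6 < v_7 < v_8. Listing each simplex with vertices in this order, K has dimension 2 with simplices:

  0-simplices (9): [v_0], [v_1], [v_2], [v_3], [v_4], [v_5], [v_6], [v_7], [v_8]
  1-simplices (27): (27 of them)
  2-simplices (18): (18 of them)

Hence C_0 ≅ Z^9, C_1 ≅ Z^27, C_2 ≅ Z^18.

∂_1: C_1 → C_0 is given by ∂[p,q] = [q] − [p]. For instance
  ∂[v_3,v_4] = [v_4] − [v_3].
This gives a 9×27 integer matrix of rank 8; reducing to Smith normal form yields diagonal entries (1,1,1,1,1,1,1,1).

Boundary ∂_2: C_2 → C_1 sends each 2-simplex [p,q,r] to [q,r] − [p,r] + [p,q]. For instance
  ∂[v_1,v_4,v_8] = [v_4,v_8] − [v_1,v_8] + [v_1,v_4],
  ∂[v_3,v_5,v_7] = [v_5,v_7] − [v_3,v_7] + [v_3,v_5].
The resulting 27×18 matrix has rank 18, and its Smith normal form has invariant factors (1,1,1,1,1,1,1,1,1,1,1,1,1,1,1,1,1,2).

Now H_k = ker ∂_k / im ∂_{k+1}, so:

  H_1: rank ker ∂_1 − rank ∂_2 = (27 − 8) − 18 = 1, and ∂_2 has invariant factor 2 > 1, so H_1 ≅ Z ⊕ Z/2.

H_1 = Z ⊕ Z/2.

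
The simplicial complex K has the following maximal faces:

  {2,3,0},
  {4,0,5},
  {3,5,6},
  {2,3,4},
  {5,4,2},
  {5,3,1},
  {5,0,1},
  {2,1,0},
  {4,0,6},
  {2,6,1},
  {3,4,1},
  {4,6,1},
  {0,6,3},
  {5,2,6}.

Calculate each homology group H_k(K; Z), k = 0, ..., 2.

H_0 ≅ Z,  H_1 ≅ Z^2,  H_2 ≅ Z.

We work with the vertex ordering 0 < 1 < 2 < 3 < 4 < 5 < 6. The simplices of K, each written with vertices in increasing order, are:

  0-simplices (7): [0], [1], [2], [3], [4], [5], [6]
  1-simplices (21): [0,1], [0,2], [0,3], [0,4], [0,5], [0,6], [1,2], [1,3], [1,4], [1,5], [1,6], [2,3], [2,4], [2,5], [2,6], [3,4], [3,5], [3,6], [4,5], [4,6], [5,6]
  2-simplices (14): [0,1,2], [0,1,5], [0,2,3], [0,3,6], [0,4,5], [0,4,6], [1,2,6], [1,3,4], [1,3,5], [1,4,6], [2,3,4], [2,4,5], [2,5,6], [3,5,6]

Hence C_0 ≅ Z^7, C_1 ≅ Z^21, C_2 ≅ Z^14.

∂_1: C_1 → C_0 is given by ∂[p,q] = [q] − [p]. For instance
  ∂[5,6] = [6] − [5].
The 7×21 boundary matrix has rank 6 and Smith normal form diag(1,1,1,1,1,1).

Boundary ∂_2: C_2 → C_1 maps a triangle to the signed sum of its edges. For instance
  ∂[0,2,3] = [2,3] − [0,3] + [0,2],
  ∂[1,4,6] = [4,6] − [1,6] + [1,4].
As a 21×14 matrix over Z this has rank 13, with invariant factors (1,1,1,1,1,1,1,1,1,1,1,1,1).

Computing H_k = (kernel of ∂_k) / (image of ∂_{k+1}):

  H_0: rank C_0 − rank ∂_1 = 7 − 6 = 1, and the invariant factors of ∂_1 are all 1, so H_0 = Z.
  H_1: rank ker ∂_1 − rank ∂_2 = (21 − 6) − 13 = 2, and the invariant factors of ∂_2 are all 1, so H_1 = Z^2.
  H_2: rank ker ∂_2 − rank ∂_3 = (14 − 13) − 0 = 1, and there is no ∂_3, so H_2 = Z.

As a check, the Euler characteristic is 7 − 21 + 14 = 0, which agrees with 1 − 2 + 1 = 0.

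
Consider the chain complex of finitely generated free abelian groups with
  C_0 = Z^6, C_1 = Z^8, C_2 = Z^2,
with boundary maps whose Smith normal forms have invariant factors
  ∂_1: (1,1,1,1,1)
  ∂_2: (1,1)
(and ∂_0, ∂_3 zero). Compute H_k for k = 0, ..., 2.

H_0 ≅ Z,  H_1 ≅ Z,  H_2 = 0.

H_0: b_0 = 6 − 0 − 5 = 1; torsion from ∂_1 factors > 1: none. So H_0 ≅ Z.
H_1: b_1 = 8 − 5 − 2 = 1; torsion from ∂_2 factors > 1: none. So H_1 ≅ Z.
H_2: b_2 = 2 − 2 − 0 = 0; torsion from ∂_3 factors > 1: none. So H_2 ≅ 0.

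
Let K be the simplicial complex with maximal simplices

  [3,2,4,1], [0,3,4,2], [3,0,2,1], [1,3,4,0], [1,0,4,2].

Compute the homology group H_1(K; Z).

Take the total order 0 < 1 < 2 < 3 < 4 on the vertex set. Then K (dimension 3) consists of the simplices:

  0-simplices (5): [0], [1], [2], [3], [4]
  1-simplices (10): [0,1], [0,2], [0,3], [0,4], [1,2], [1,3], [1,4], [2,3], [2,4], [3,4]
  2-simplices (10): [0,1,2], [0,1,3], [0,1,4], [0,2,3], [0,2,4], [0,3,4], [1,2,3], [1,2,4], [1,3,4], [2,3,4]
  3-simplices (5): [0,1,2,3], [0,1,2,4], [0,1,3,4], [0,2,3,4], [1,2,3,4]

Hence C_0 ≅ Z^5, C_1 ≅ Z^10, C_2 ≅ Z^10, C_3 ≅ Z^5.

Boundary ∂_1: C_1 → C_0 sends each edge [p,q] (with p < q) to q − p. For instance
  ∂[2,3] = [3] − [2].
The resulting 5×10 matrix has rank 4, and its Smith normal form has invariant factors (1,1,1,1).

∂_2: C_2 → C_1 acts by ∂[p,q,r] = [q,r] − [p,r] + [p,q]. For instance
  ∂[1,2,4] = [2,4] − [1,4] + [1,2],
  ∂[0,3,4] = [3,4] − [0,4] + [0,3].
The 10×10 boundary matrix has rank 6 and Smith normal form diag(1,1,1,1,1,1).

∂_3: C_3 → C_2 sends each 3-simplex σ to the alternating sum Σ_i (−1)^i (σ with its i-th vertex removed). For instance
  ∂[1,2,3,4] = [2,3,4] − [1,3,4] + [1,2,4] − [1,2,3],
  ∂[0,1,2,4] = [1,2,4] − [0,2,4] + [0,1,4] − [0,1,2].
As a 10×5 matrix over Z this has rank 4, with invariant factors (1,1,1,1).

From H_k ≅ ker(∂_k) / im(∂_{k+1}) we obtain:

  H_1: rank ker ∂_1 − rank ∂_2 = (10 − 4) − 6 = 0, and the invariant factors of ∂_2 are all 1, so H_1 ≅ 0.

H_1 = 0.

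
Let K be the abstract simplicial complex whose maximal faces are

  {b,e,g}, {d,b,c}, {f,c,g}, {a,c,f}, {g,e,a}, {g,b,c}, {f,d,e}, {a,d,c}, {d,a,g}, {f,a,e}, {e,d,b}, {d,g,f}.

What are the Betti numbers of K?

Order the vertices as a < b < c < d < e < f < g. Listing each simplex with vertices in this order, K has dimension 2 with simplices:

  0-simplices (7): a, b, c, d, e, f, g
  1-simplices (18): ac, ad, ae, af, ag, bc, bd, be, bg, cd, cf, cg, de, df, dg, ef, eg, fg
  2-simplices (12): acd, acf, adg, aef, aeg, bcd, bcg, bde, beg, cfg, def, dfg

giving chain groups C_0 ≅ Z^7, C_1 ≅ Z^18, C_2 ≅ Z^12.

Boundary ∂_1: C_1 → C_0 sends each edge [p,q] (with p < q) to q − p.
As a 7×18 matrix over Z this has rank 6, with invariant factors (1,1,1,1,1,1).

∂_2: C_2 → C_1 maps a triangle to the signed sum of its edges. For instance
  ∂def = ef − df + de,
  ∂dfg = fg − dg + df.
This gives a 18×12 integer matrix of rank 12; reducing to Smith normal form yields diagonal entries (1,1,1,1,1,1,1,1,1,1,1,2).

Now H_k = ker ∂_k / im ∂_{k+1}, so:

  H_0: rank C_0 − rank ∂_1 = 7 − 6 = 1, and the invariant factors of ∂_1 are all 1, so H_0 = Z.
  H_1: rank ker ∂_1 − rank ∂_2 = (18 − 6) − 12 = 0, and ∂_2 has invariant factor 2 > 1, so H_1 = Z/2.
  H_2: rank ker ∂_2 − rank ∂_3 = (12 − 12) − 0 = 0, and there is no ∂_3, so H_2 = 0.

As a check, the Euler characteristic is 7 − 18 + 12 = 1, which agrees with 1 − 0 + 0 = 1.
(K is a triangulation of the real projective plane RP^2.)

Hence the Betti numbers are b_0 = 1, b_1 = 0, b_2 = 0.

b_0 = 1, b_1 = 0, b_2 = 0.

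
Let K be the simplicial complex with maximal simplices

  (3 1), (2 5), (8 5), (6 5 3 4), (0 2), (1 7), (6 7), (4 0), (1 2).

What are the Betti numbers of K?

We work with the vertex ordering 0 < 1 < 2 < 3 < 4 < 5 < 6 < 7 < 8. The simplices of K, each written with vertices in increasing order, are:

  0-simplices (9): [0], [1], [2], [3], [4], [5], [6], [7], [8]
  1-simplices (14): [0,2], [0,4], [1,2], [1,3], [1,7], [2,5], [3,4], [3,5], [3,6], [4,5], [4,6], [5,6], [5,8], [6,7]
  2-simplices (4): [3,4,5], [3,4,6], [3,5,6], [4,5,6]
  3-simplices (1): [3,4,5,6]

giving chain groups C_0 ≅ Z^9, C_1 ≅ Z^14, C_2 ≅ Z^4, C_3 ≅ Z^1.

The boundary map ∂_1: C_1 → C_0 is given by ∂[p,q] = [q] − [p]. For instance
  ∂[0,2] = [2] − [0].
As a 9×14 matrix over Z this has rank 8, with invariant factors (1,1,1,1,1,1,1,1).

The boundary map ∂_2: C_2 → C_1 maps a triangle to the signed sum of its edges. For instance
  ∂[3,4,5] = [4,5] − [3,5] + [3,4],
  ∂[4,5,6] = [5,6] − [4,6] + [4,5].
As a 14×4 matrix over Z this has rank 3, with invariant factors (1,1,1).

Boundary ∂_3: C_3 → C_2 sends each 3-simplex σ to the alternating sum Σ_i (−1)^i (σ with its i-th vertex removed). For instance
  ∂[3,4,5,6] = [4,5,6] − [3,5,6] + [3,4,6] − [3,4,5].
As a 4×1 matrix over Z this has rank 1, with invariant factors (1).

Now H_k = ker ∂_k / im ∂_{k+1}, so:

  H_0: rank C_0 − rank ∂_1 = 9 − 8 = 1, and the invariant factors of ∂_1 are all 1, so H_0 = Z.
  H_1: rank ker ∂_1 − rank ∂_2 = (14 − 8) − 3 = 3, and the invariant factors of ∂_2 are all 1, so H_1 = Z^3.
  H_2: rank ker ∂_2 − rank ∂_3 = (4 − 3) − 1 = 0, and the invariant factors of ∂_3 are all 1, so H_2 = 0.
  H_3: rank ker ∂_3 − rank ∂_4 = (1 − 1) − 0 = 0, and there is no ∂_4, so H_3 = 0.

As a check, the Euler characteristic is 9 − 14 + 4 − 1 = -2, which agrees with 1 − 3 + 0 − 0 = -2.

Hence the Betti numbers are b_0 = 1, b_1 = 3, b_2 = 0, b_3 = 0.

b_0 = 1, b_1 = 3, b_2 = 0, b_3 = 0.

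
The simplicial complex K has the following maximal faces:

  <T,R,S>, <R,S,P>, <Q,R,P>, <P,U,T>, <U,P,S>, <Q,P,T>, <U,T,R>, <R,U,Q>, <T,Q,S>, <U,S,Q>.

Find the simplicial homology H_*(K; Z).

We work with the vertex ordering P < Q < R < S < T < U. The simplices of K, each written with vertices in increasing order, are:

  0-simplices (6): P, Q, R, S, T, U
  1-simplices (15): PQ, PR, PS, PT, PU, QR, QS, QT, QU, RS, RT, RU, ST, SU, TU
  2-simplices (10): PQR, PQT, PRS, PSU, PTU, QRU, QST, QSU, RST, RTU

so the chain groups are C_0 ≅ Z^6, C_1 ≅ Z^15, C_2 ≅ Z^10.

Boundary ∂_1: C_1 → C_0 sends each edge [p,q] (with p < q) to q − p.
As a 6×15 matrix over Z this has rank 5, with invariant factors (1,1,1,1,1).

Boundary ∂_2: C_2 → C_1 sends each 2-simplex [p,q,r] to [q,r] − [p,r] + [p,q]. For instance
  ∂PTU = TU − PU + PT,
  ∂PSU = SU − PU + PS.
As a 15×10 matrix over Z this has rank 10, with invariant factors (1,1,1,1,1,1,1,1,1,2).

Reading off H_k = ker ∂_k / im ∂_{k+1}:

  H_0: rank C_0 − rank ∂_1 = 6 − 5 = 1, and the invariant factors of ∂_1 are all 1, so H_0 ≅ Z.
  H_1: rank ker ∂_1 − rank ∂_2 = (15 − 5) − 10 = 0, and ∂_2 has invariant factor 2 > 1, so H_1 ≅ Z/2.
  H_2: rank ker ∂_2 − rank ∂_3 = (10 − 10) − 0 = 0, and there is no ∂_3, so H_2 ≅ 0.

As a check, the Euler characteristic is 6 − 15 + 10 = 1, which agrees with 1 − 0 + 0 = 1.

H_0 ≅ Z,  H_1 ≅ Z/2,  H_2 = 0.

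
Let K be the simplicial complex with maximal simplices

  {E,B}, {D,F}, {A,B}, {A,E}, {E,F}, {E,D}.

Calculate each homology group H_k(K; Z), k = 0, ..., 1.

H_0 = Z,  H_1 = Z^2.

Order the vertices as A < B < D < E < F. Listing each simplex with vertices in this order, K has dimension 1 with simplices:

  0-simplices (5): A, B, D, E, F
  1-simplices (6): AB, AE, BE, DE, DF, EF

Hence C_0 ≅ Z^5, C_1 ≅ Z^6.

∂_1: C_1 → C_0 maps an edge to its endpoints' difference, ∂[p,q] = q − p. For instance
  ∂DF = F − D.
As a 5×6 matrix over Z this has rank 4, with invariant factors (1,1,1,1).

Reading off H_k = ker ∂_k / im ∂_{k+1}:

  H_0: rank C_0 − rank ∂_1 = 5 − 4 = 1, and the invariant factors of ∂_1 are all 1, so H_0 = Z.
  H_1: rank ker ∂_1 − rank ∂_2 = (6 − 4) − 0 = 2, and there is no ∂_2, so H_1 = Z^2.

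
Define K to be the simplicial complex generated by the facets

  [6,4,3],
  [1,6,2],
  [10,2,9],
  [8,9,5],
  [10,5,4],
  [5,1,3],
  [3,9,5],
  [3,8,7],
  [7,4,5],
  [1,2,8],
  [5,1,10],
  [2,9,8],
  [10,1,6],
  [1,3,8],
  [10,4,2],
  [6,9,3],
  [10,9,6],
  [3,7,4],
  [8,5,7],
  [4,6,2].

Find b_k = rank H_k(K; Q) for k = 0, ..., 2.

Take the total order 1 < 2 < 3 < 4 < 5 < 6 < 7 < 8 < 9 < 10 on the vertex set. Then K (dimension 2) consists of the simplices:

  0-simplices (10): [1], [2], [3], [4], [5], [6], [7], [8], [9], [10]
  1-simplices (30): (30 of them)
  2-simplices (20): (20 of them)

giving chain groups C_0 ≅ Z^10, C_1 ≅ Z^30, C_2 ≅ Z^20.

∂_1: C_1 → C_0 maps an edge to its endpoints' difference, ∂[p,q] = q − p.
The 10×30 boundary matrix has rank 9 and Smith normal form diag(1,1,1,1,1,1,1,1,1).

∂_2: C_2 → C_1 acts by ∂[p,q,r] = [q,r] − [p,r] + [p,q]. For instance
  ∂[5,7,8] = [7,8] − [5,8] + [5,7],
  ∂[3,6,9] = [6,9] − [3,9] + [3,6].
This gives a 30×20 integer matrix of rank 20; reducing to Smith normal form yields diagonal entries (1,1,1,1,1,1,1,1,1,1,1,1,1,1,1,1,1,1,1,2).

Now H_k = ker ∂_k / im ∂_{k+1}, so:

  H_0: rank C_0 − rank ∂_1 = 10 − 9 = 1, and the invariant factors of ∂_1 are all 1, so H_0 ≅ Z.
  H_1: rank ker ∂_1 − rank ∂_2 = (30 − 9) − 20 = 1, and ∂_2 has invariant factor 2 > 1, so H_1 ≅ Z ⊕ Z/2Z.
  H_2: rank ker ∂_2 − rank ∂_3 = (20 − 20) − 0 = 0, and there is no ∂_3, so H_2 ≅ 0.

Hence the Betti numbers are b_0 = 1, b_1 = 1, b_2 = 0.

b_0 = 1, b_1 = 1, b_2 = 0.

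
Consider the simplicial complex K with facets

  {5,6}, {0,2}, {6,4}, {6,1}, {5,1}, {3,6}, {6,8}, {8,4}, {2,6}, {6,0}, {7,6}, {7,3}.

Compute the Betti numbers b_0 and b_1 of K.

Order the vertices as 0 < 1 < 2 < 3 < 4 < 5 < 6 < 7 < 8. Listing each simplex with vertices in this order, K has dimension 1 with simplices:

  0-simplices (9): [0], [1], [2], [3], [4], [5], [6], [7], [8]
  1-simplices (12): [0,2], [0,6], [1,5], [1,6], [2,6], [3,6], [3,7], [4,6], [4,8], [5,6], [6,7], [6,8]

giving chain groups C_0 ≅ Z^9, C_1 ≅ Z^12.

Boundary ∂_1: C_1 → C_0 is given by ∂[p,q] = [q] − [p].
The resulting 9×12 matrix has rank 8, and its Smith normal form has invariant factors (1,1,1,1,1,1,1,1).

From H_k ≅ ker(∂_k) / im(∂_{k+1}) we obtain:

  H_0: rank C_0 − rank ∂_1 = 9 − 8 = 1, and the invariant factors of ∂_1 are all 1, so H_0 ≅ Z.
  H_1: rank ker ∂_1 − rank ∂_2 = (12 − 8) − 0 = 4, and there is no ∂_2, so H_1 ≅ Z^4.

Hence the Betti numbers are b_0 = 1, b_1 = 4.

b_0 = 1, b_1 = 4.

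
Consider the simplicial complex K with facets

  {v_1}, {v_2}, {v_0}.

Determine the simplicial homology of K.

H_0 ≅ Z^3.

We work with the vertex ordering v_0 < v_1 < v_2. The simplices of K, each written with vertices in increasing order, are:

  0-simplices (3): [v_0], [v_1], [v_2]

Hence C_0 ≅ Z^3.

From H_k ≅ ker(∂_k) / im(∂_{k+1}) we obtain:

  H_0: rank C_0 − rank ∂_1 = 3 − 0 = 3, and there is no ∂_1, so H_0 = Z^3.

(K is a triangulation of a set of 3 points.)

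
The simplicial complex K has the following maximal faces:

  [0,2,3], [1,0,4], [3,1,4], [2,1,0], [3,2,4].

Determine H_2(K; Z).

H_2 = 0.

Take the total order 0 < 1 < 2 < 3 < 4 on the vertex set. Then K (dimension 2) consists of the simplices:

  0-simplices (5): [0], [1], [2], [3], [4]
  1-simplices (10): [0,1], [0,2], [0,3], [0,4], [1,2], [1,3], [1,4], [2,3], [2,4], [3,4]
  2-simplices (5): [0,1,2], [0,1,4], [0,2,3], [1,3,4], [2,3,4]

Hence C_0 ≅ Z^5, C_1 ≅ Z^10, C_2 ≅ Z^5.

∂_1: C_1 → C_0 sends each edge [p,q] (with p < q) to q − p. For instance
  ∂[0,3] = [3] − [0].
The resulting 5×10 matrix has rank 4, and its Smith normal form has invariant factors (1,1,1,1).

The boundary map ∂_2: C_2 → C_1 maps a triangle to the signed sum of its edges. For instance
  ∂[2,3,4] = [3,4] − [2,4] + [2,3],
  ∂[0,1,2] = [1,2] − [0,2] + [0,1].
This gives a 10×5 integer matrix of rank 5; reducing to Smith normal form yields diagonal entries (1,1,1,1,1).

Now H_k = ker ∂_k / im ∂_{k+1}, so:

  H_2: rank ker ∂_2 − rank ∂_3 = (5 − 5) − 0 = 0, and there is no ∂_3, so H_2 = 0.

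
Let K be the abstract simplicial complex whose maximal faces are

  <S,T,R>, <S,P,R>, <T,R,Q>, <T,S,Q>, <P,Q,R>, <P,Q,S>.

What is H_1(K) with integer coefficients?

Take the total order P < Q < R < S < T on the vertex set. Then K (dimension 2) consists of the simplices:

  0-simplices (5): P, Q, R, S, T
  1-simplices (9): PQ, PR, PS, QR, QS, QT, RS, RT, ST
  2-simplices (6): PQR, PQS, PRS, QRT, QST, RST

giving chain groups C_0 ≅ Z^5, C_1 ≅ Z^9, C_2 ≅ Z^6.

∂_1: C_1 → C_0 sends each edge [p,q] (with p < q) to q − p.
The 5×9 boundary matrix has rank 4 and Smith normal form diag(1,1,1,1).

Boundary ∂_2: C_2 → C_1 maps a triangle to the signed sum of its edges. For instance
  ∂PQS = QS − PS + PQ,
  ∂PRS = RS − PS + PR.
The 9×6 boundary matrix has rank 5 and Smith normal form diag(1,1,1,1,1).

Reading off H_k = ker ∂_k / im ∂_{k+1}:

  H_1: rank ker ∂_1 − rank ∂_2 = (9 − 4) − 5 = 0, and the invariant factors of ∂_2 are all 1, so H_1 = 0.

(K is a triangulation of the 2-sphere S^2.)

H_1 = 0.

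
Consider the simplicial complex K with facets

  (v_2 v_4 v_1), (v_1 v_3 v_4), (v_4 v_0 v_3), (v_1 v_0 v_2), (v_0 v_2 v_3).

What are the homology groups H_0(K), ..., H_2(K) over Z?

H_0 = Z,  H_1 = Z,  H_2 = 0.

Take the total order v_0 < v_1 < v_2 < v_3 < v_4 on the vertex set. Then K (dimension 2) consists of the simplices:

  0-simplices (5): [v_0], [v_1], [v_2], [v_3], [v_4]
  1-simplices (10): [v_0,v_1], [v_0,v_2], [v_0,v_3], [v_0,v_4], [v_1,v_2], [v_1,v_3], [v_1,v_4], [v_2,v_3], [v_2,v_4], [v_3,v_4]
  2-simplices (5): [v_0,v_1,v_2], [v_0,v_2,v_3], [v_0,v_3,v_4], [v_1,v_2,v_4], [v_1,v_3,v_4]

so the chain groups are C_0 ≅ Z^5, C_1 ≅ Z^10, C_2 ≅ Z^5.

∂_1: C_1 → C_0 is given by ∂[p,q] = [q] − [p]. For instance
  ∂[v_2,v_4] = [v_4] − [v_2].
The resulting 5×10 matrix has rank 4, and its Smith normal form has invariant factors (1,1,1,1).

The boundary map ∂_2: C_2 → C_1 acts by ∂[p,q,r] = [q,r] − [p,r] + [p,q]. For instance
  ∂[v_1,v_2,v_4] = [v_2,v_4] − [v_1,v_4] + [v_1,v_2],
  ∂[v_0,v_2,v_3] = [v_2,v_3] − [v_0,v_3] + [v_0,v_2].
As a 10×5 matrix over Z this has rank 5, with invariant factors (1,1,1,1,1).

Computing H_k = (kernel of ∂_k) / (image of ∂_{k+1}):

  H_0: rank C_0 − rank ∂_1 = 5 − 4 = 1, and the invariant factors of ∂_1 are all 1, so H_0 = Z.
  H_1: rank ker ∂_1 − rank ∂_2 = (10 − 4) − 5 = 1, and the invariant factors of ∂_2 are all 1, so H_1 = Z.
  H_2: rank ker ∂_2 − rank ∂_3 = (5 − 5) − 0 = 0, and there is no ∂_3, so H_2 = 0.

As a check, the Euler characteristic is 5 − 10 + 5 = 0, which agrees with 1 − 1 + 0 = 0.
(K is a triangulation of the Möbius band.)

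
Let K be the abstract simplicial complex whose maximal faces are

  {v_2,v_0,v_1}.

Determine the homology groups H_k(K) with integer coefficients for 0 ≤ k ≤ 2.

We work with the vertex ordering v_0 < v_1 < v_2. The simplices of K, each written with vertices in increasing order, are:

  0-simplices (3): [v_0], [v_1], [v_2]
  1-simplices (3): [v_0,v_1], [v_0,v_2], [v_1,v_2]
  2-simplices (1): [v_0,v_1,v_2]

giving chain groups C_0 ≅ Z^3, C_1 ≅ Z^3, C_2 ≅ Z^1.

∂_1: C_1 → C_0 sends each edge [p,q] (with p < q) to q − p. For instance
  ∂[v_0,v_1] = [v_1] − [v_0].
The 3×3 boundary matrix has rank 2 and Smith normal form diag(1,1).

∂_2: C_2 → C_1 maps a triangle to the signed sum of its edges. For instance
  ∂[v_0,v_1,v_2] = [v_1,v_2] − [v_0,v_2] + [v_0,v_1].
The 3×1 boundary matrix has rank 1 and Smith normal form diag(1).

Computing H_k = (kernel of ∂_k) / (image of ∂_{k+1}):

  H_0: rank C_0 − rank ∂_1 = 3 − 2 = 1, and the invariant factors of ∂_1 are all 1, so H_0 = Z.
  H_1: rank ker ∂_1 − rank ∂_2 = (3 − 2) − 1 = 0, and the invariant factors of ∂_2 are all 1, so H_1 = 0.
  H_2: rank ker ∂_2 − rank ∂_3 = (1 − 1) − 0 = 0, and there is no ∂_3, so H_2 = 0.

As a check, the Euler characteristic is 3 − 3 + 1 = 1, which agrees with 1 − 0 + 0 = 1.

H_0 = Z,  H_1 = 0,  H_2 = 0.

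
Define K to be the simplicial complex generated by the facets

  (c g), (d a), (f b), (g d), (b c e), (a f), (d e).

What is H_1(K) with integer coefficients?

We work with the vertex ordering a < b < c < d < e < f < g. The simplices of K, each written with vertices in increasing order, are:

  0-simplices (7): a, b, c, d, e, f, g
  1-simplices (9): ad, af, bc, be, bf, ce, cg, de, dg
  2-simplices (1): bce

so the chain groups are C_0 ≅ Z^7, C_1 ≅ Z^9, C_2 ≅ Z^1.

Boundary ∂_1: C_1 → C_0 is given by ∂[p,q] = [q] − [p]. For instance
  ∂bf = f − b.
The resulting 7×9 matrix has rank 6, and its Smith normal form has invariant factors (1,1,1,1,1,1).

The boundary map ∂_2: C_2 → C_1 acts by ∂[p,q,r] = [q,r] − [p,r] + [p,q]. For instance
  ∂bce = ce − be + bc.
This gives a 9×1 integer matrix of rank 1; reducing to Smith normal form yields diagonal entries (1).

Now H_k = ker ∂_k / im ∂_{k+1}, so:

  H_1: rank ker ∂_1 − rank ∂_2 = (9 − 6) − 1 = 2, and the invariant factors of ∂_2 are all 1, so H_1 ≅ Z^2.

H_1 = Z^2.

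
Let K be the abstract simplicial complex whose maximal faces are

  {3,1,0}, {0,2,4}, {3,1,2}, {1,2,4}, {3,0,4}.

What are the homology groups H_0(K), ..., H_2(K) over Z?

H_0 ≅ Z,  H_1 ≅ Z,  H_2 = 0.

Take the total order 0 < 1 < 2 < 3 < 4 on the vertex set. Then K (dimension 2) consists of the simplices:

  0-simplices (5): [0], [1], [2], [3], [4]
  1-simplices (10): [0,1], [0,2], [0,3], [0,4], [1,2], [1,3], [1,4], [2,3], [2,4], [3,4]
  2-simplices (5): [0,1,3], [0,2,4], [0,3,4], [1,2,3], [1,2,4]

Hence C_0 ≅ Z^5, C_1 ≅ Z^10, C_2 ≅ Z^5.

Boundary ∂_1: C_1 → C_0 maps an edge to its endpoints' difference, ∂[p,q] = q − p.
This gives a 5×10 integer matrix of rank 4; reducing to Smith normal form yields diagonal entries (1,1,1,1).

Boundary ∂_2: C_2 → C_1 sends each 2-simplex [p,q,r] to [q,r] − [p,r] + [p,q]. For instance
  ∂[0,3,4] = [3,4] − [0,4] + [0,3],
  ∂[1,2,4] = [2,4] − [1,4] + [1,2].
The resulting 10×5 matrix has rank 5, and its Smith normal form has invariant factors (1,1,1,1,1).

Reading off H_k = ker ∂_k / im ∂_{k+1}:

  H_0: rank C_0 − rank ∂_1 = 5 − 4 = 1, and the invariant factors of ∂_1 are all 1, so H_0 = Z.
  H_1: rank ker ∂_1 − rank ∂_2 = (10 − 4) − 5 = 1, and the invariant factors of ∂_2 are all 1, so H_1 = Z.
  H_2: rank ker ∂_2 − rank ∂_3 = (5 − 5) − 0 = 0, and there is no ∂_3, so H_2 = 0.

As a check, the Euler characteristic is 5 − 10 + 5 = 0, which agrees with 1 − 1 + 0 = 0.
(K is a triangulation of the Möbius band.)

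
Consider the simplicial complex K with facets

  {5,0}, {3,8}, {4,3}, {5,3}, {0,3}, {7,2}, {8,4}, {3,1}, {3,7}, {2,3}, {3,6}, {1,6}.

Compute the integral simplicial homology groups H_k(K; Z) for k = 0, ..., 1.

H_0 ≅ Z,  H_1 ≅ Z^4.

Order the vertices as 0 < 1 < 2 < 3 < 4 < 5 < 6 < 7 < 8. Listing each simplex with vertices in this order, K has dimension 1 with simplices:

  0-simplices (9): [0], [1], [2], [3], [4], [5], [6], [7], [8]
  1-simplices (12): [0,3], [0,5], [1,3], [1,6], [2,3], [2,7], [3,4], [3,5], [3,6], [3,7], [3,8], [4,8]

Hence C_0 ≅ Z^9, C_1 ≅ Z^12.

∂_1: C_1 → C_0 maps an edge to its endpoints' difference, ∂[p,q] = q − p.
This gives a 9×12 integer matrix of rank 8; reducing to Smith normal form yields diagonal entries (1,1,1,1,1,1,1,1).

Computing H_k = (kernel of ∂_k) / (image of ∂_{k+1}):

  H_0: rank C_0 − rank ∂_1 = 9 − 8 = 1, and the invariant factors of ∂_1 are all 1, so H_0 = Z.
  H_1: rank ker ∂_1 − rank ∂_2 = (12 − 8) − 0 = 4, and there is no ∂_2, so H_1 = Z^4.

As a check, the Euler characteristic is 9 − 12 = -3, which agrees with 1 − 4 = -3.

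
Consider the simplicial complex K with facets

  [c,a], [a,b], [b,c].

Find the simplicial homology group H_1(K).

H_1 = Z.

We work with the vertex ordering a < b < c. The simplices of K, each written with vertices in increasing order, are:

  0-simplices (3): a, b, c
  1-simplices (3): ab, ac, bc

so the chain groups are C_0 ≅ Z^3, C_1 ≅ Z^3.

∂_1: C_1 → C_0 sends each edge [p,q] (with p < q) to q − p.
This gives a 3×3 integer matrix of rank 2; reducing to Smith normal form yields diagonal entries (1,1).

Reading off H_k = ker ∂_k / im ∂_{k+1}:

  H_1: rank ker ∂_1 − rank ∂_2 = (3 − 2) − 0 = 1, and there is no ∂_2, so H_1 ≅ Z.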